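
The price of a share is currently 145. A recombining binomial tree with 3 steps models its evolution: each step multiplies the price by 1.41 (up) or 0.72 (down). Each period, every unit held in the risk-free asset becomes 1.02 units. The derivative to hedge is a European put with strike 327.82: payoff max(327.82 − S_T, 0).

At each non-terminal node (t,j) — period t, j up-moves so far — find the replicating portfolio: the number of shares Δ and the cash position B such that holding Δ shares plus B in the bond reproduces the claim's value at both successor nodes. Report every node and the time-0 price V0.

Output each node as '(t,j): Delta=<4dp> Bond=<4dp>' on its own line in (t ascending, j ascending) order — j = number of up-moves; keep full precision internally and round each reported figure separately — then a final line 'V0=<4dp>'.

(0,0): Delta=-0.8572 Bond=294.2934
(1,0): Delta=-1.0000 Bond=315.0903
(1,1): Delta=-0.7624 Bond=280.7948
(2,0): Delta=-1.0000 Bond=321.3922
(2,1): Delta=-1.0000 Bond=321.3922
(2,2): Delta=-0.6046 Bond=240.9348
V0=170.0032

No-arbitrage ⇒ martingale measure with p* = (R−d)/(u−d) = 0.4348.
Terminal payoffs: V(3,0)=273.6990, V(3,1)=221.8331, V(3,2)=120.2624, V(3,3)=0.0000
  t=2,j=0: stock 75.1680 → up 105.9869 (V=221.8331), down 54.1210 (V=273.6990). Price 246.2242; hedge Δ=-1.0000, bond B=321.3922.
  t=2,j=1: stock 147.2040 → up 207.5576 (V=120.2624), down 105.9869 (V=221.8331). Price 174.1882; hedge Δ=-1.0000, bond B=321.3922.
  t=2,j=2: stock 288.2745 → up 406.4670 (V=0.0000), down 207.5576 (V=120.2624). Price 66.6415; hedge Δ=-0.6046, bond B=240.9348.
  t=1,j=0: stock 104.4000 → up 147.2040 (V=174.1882), down 75.1680 (V=246.2242). Price 210.6903; hedge Δ=-1.0000, bond B=315.0903.
  t=1,j=1: stock 204.4500 → up 288.2745 (V=66.6415), down 147.2040 (V=174.1882). Price 124.9302; hedge Δ=-0.7624, bond B=280.7948.
  t=0,j=0: stock 145.0000 → up 204.4500 (V=124.9302), down 104.4000 (V=210.6903). Price 170.0032; hedge Δ=-0.8572, bond B=294.2934.
The time-0 hedge costs 170.0032, which is the no-arbitrage price.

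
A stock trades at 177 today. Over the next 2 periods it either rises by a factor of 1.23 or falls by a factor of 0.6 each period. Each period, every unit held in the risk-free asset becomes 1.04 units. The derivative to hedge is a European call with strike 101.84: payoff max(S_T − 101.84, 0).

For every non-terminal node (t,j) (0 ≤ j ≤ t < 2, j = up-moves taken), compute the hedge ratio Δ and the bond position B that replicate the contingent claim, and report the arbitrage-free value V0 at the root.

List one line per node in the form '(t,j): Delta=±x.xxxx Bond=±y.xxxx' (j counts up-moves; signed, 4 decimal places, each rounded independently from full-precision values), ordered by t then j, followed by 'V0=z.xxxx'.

(0,0): Delta=0.9009 Bond=-73.4046
(1,0): Delta=0.4302 Bond=-26.3608
(1,1): Delta=1.0000 Bond=-97.9231
V0=86.0488

The replicating-portfolio and risk-neutral prices coincide; use p* = (1.04−0.6)/(1.23−0.6) = 0.6984 for the latter.
At expiry t=2: V(2,0)=0.0000, V(2,1)=28.7860, V(2,2)=165.9433
  t=1,j=0: stock 106.2000 → up 130.6260 (V=28.7860), down 63.7200 (V=0.0000). Price 19.3313; hedge Δ=0.4302, bond B=-26.3608.
  t=1,j=1: stock 217.7100 → up 267.7833 (V=165.9433), down 130.6260 (V=28.7860). Price 119.7869; hedge Δ=1.0000, bond B=-97.9231.
  t=0,j=0: stock 177.0000 → up 217.7100 (V=119.7869), down 106.2000 (V=19.3313). Price 86.0488; hedge Δ=0.9009, bond B=-73.4046.
Root portfolio cost Δ·177+B reproduces V0=86.0488.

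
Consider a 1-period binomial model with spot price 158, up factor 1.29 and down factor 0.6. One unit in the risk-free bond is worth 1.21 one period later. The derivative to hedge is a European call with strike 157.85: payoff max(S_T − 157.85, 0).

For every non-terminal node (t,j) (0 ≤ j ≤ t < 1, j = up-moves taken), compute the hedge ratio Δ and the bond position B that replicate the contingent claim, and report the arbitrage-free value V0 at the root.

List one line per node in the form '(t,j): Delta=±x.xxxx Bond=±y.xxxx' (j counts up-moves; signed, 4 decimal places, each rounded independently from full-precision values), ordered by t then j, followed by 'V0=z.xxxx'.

(0,0): Delta=0.4217 Bond=-33.0363
V0=33.5869

Since d<R<u, set p* = (R−d)/(u−d) = 0.8841; price each node as the discounted p*-expectation of its children.
At expiry t=1: V(1,0)=0.0000, V(1,1)=45.9700
(0,0): S=158.0000. Δ = (V_up−V_dn)/(S_up−S_dn) = (45.9700−0.0000)/(203.8200−94.8000) = 0.4217. V = [p*·45.9700 + (1−p*)·0.0000]/1.21 = 33.5869. B = V − Δ·S = -33.0363.
Self-financing check: at every node Δ·S+B equals the discounted successor values.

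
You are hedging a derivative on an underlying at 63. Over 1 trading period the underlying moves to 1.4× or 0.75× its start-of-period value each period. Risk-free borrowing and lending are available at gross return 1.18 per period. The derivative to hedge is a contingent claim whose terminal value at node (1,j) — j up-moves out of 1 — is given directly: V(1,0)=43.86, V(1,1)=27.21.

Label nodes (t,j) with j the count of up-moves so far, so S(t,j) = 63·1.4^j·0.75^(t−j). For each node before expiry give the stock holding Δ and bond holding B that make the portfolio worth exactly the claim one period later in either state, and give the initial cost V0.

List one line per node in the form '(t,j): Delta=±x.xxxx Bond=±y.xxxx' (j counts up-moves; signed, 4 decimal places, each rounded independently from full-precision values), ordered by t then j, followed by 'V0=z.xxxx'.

Risk-neutral probability p* = (R−d)/(u−d) = (1.18−0.75)/(1.4−0.75) = 0.6615.
Terminal payoffs: V(1,0)=43.8600, V(1,1)=27.2100
(0,0): S=63.0000. Δ = (V_up−V_dn)/(S_up−S_dn) = (27.2100−43.8600)/(88.2000−47.2500) = -0.4066. V = [p*·27.2100 + (1−p*)·43.8600]/1.18 = 27.8351. B = V − Δ·S = 53.4505.
The time-0 hedge costs 27.8351, which is the no-arbitrage price.

(0,0): Delta=-0.4066 Bond=53.4505
V0=27.8351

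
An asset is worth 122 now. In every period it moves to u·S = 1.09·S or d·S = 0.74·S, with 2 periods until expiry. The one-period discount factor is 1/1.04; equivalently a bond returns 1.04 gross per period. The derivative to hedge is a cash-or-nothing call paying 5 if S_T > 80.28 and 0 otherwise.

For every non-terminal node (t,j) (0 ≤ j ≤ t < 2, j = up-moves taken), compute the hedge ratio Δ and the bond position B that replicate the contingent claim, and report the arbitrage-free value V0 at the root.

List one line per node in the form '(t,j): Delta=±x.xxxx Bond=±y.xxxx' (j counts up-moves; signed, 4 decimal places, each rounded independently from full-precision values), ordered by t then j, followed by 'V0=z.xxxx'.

Since d<R<u, set p* = (R−d)/(u−d) = 0.8571; price each node as the discounted p*-expectation of its children.
Terminal payoffs: V(2,0)=0.0000, V(2,1)=5.0000, V(2,2)=5.0000
(1,0): S=90.2800. Δ = (V_up−V_dn)/(S_up−S_dn) = (5.0000−0.0000)/(98.4052−66.8072) = 0.1582. V = [p*·5.0000 + (1−p*)·0.0000]/1.04 = 4.1209. B = V − Δ·S = -10.1648.
(1,1): S=132.9800. Δ = (V_up−V_dn)/(S_up−S_dn) = (5.0000−5.0000)/(144.9482−98.4052) = 0.0000. V = [p*·5.0000 + (1−p*)·5.0000]/1.04 = 4.8077. B = V − Δ·S = 4.8077.
(0,0): S=122.0000. Δ = (V_up−V_dn)/(S_up−S_dn) = (4.8077−4.1209)/(132.9800−90.2800) = 0.0161. V = [p*·4.8077 + (1−p*)·4.1209]/1.04 = 4.5284. B = V − Δ·S = 2.5661.
Check: Δ(0,0)·S0 + B(0,0) = 4.5284 = V0.

(0,0): Delta=0.0161 Bond=2.5661
(1,0): Delta=0.1582 Bond=-10.1648
(1,1): Delta=0.0000 Bond=4.8077
V0=4.5284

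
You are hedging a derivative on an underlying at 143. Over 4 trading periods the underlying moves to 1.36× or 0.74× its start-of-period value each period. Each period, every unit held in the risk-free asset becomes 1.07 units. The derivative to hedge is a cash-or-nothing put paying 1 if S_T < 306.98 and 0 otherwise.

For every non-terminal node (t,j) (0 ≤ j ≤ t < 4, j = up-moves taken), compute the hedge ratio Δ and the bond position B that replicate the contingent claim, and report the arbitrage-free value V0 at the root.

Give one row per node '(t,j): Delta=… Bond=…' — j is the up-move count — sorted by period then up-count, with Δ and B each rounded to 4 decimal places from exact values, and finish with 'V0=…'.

(0,0): Delta=-0.0014 Bond=0.9002
(1,0): Delta=0.0000 Bond=0.8163
(1,1): Delta=-0.0021 Bond=1.0923
(2,0): Delta=0.0000 Bond=0.8734
(2,1): Delta=0.0000 Bond=0.8734
(2,2): Delta=-0.0030 Bond=1.4283
(3,0): Delta=0.0000 Bond=0.9346
(3,1): Delta=0.0000 Bond=0.9346
(3,2): Delta=0.0000 Bond=0.9346
(3,3): Delta=-0.0045 Bond=2.0500
V0=0.7017

Risk-neutral probability p* = (R−d)/(u−d) = (1.07−0.74)/(1.36−0.74) = 0.5323.
Terminal values V(4,·): V(4,0)=1.0000, V(4,1)=1.0000, V(4,2)=1.0000, V(4,3)=1.0000, V(4,4)=0.0000
Node (3,0) S=57.9470: V=(p*·1.0000+(1−p*)·1.0000)/1.07=0.9346; Δ=(1.0000−1.0000)/(78.8080−42.8808)=0.0000; B=V−Δ·S=0.9346
Node (3,1) S=106.4972: V=(p*·1.0000+(1−p*)·1.0000)/1.07=0.9346; Δ=(1.0000−1.0000)/(144.8363−78.8080)=0.0000; B=V−Δ·S=0.9346
Node (3,2) S=195.7247: V=(p*·1.0000+(1−p*)·1.0000)/1.07=0.9346; Δ=(1.0000−1.0000)/(266.1856−144.8363)=0.0000; B=V−Δ·S=0.9346
Node (3,3) S=359.7102: V=(p*·0.0000+(1−p*)·1.0000)/1.07=0.4371; Δ=(0.0000−1.0000)/(489.2059−266.1856)=-0.0045; B=V−Δ·S=2.0500
Node (2,0) S=78.3068: V=(p*·0.9346+(1−p*)·0.9346)/1.07=0.8734; Δ=(0.9346−0.9346)/(106.4972−57.9470)=0.0000; B=V−Δ·S=0.8734
Node (2,1) S=143.9152: V=(p*·0.9346+(1−p*)·0.9346)/1.07=0.8734; Δ=(0.9346−0.9346)/(195.7247−106.4972)=0.0000; B=V−Δ·S=0.8734
Node (2,2) S=264.4928: V=(p*·0.4371+(1−p*)·0.9346)/1.07=0.6260; Δ=(0.4371−0.9346)/(359.7102−195.7247)=-0.0030; B=V−Δ·S=1.4283
Node (1,0) S=105.8200: V=(p*·0.8734+(1−p*)·0.8734)/1.07=0.8163; Δ=(0.8734−0.8734)/(143.9152−78.3068)=0.0000; B=V−Δ·S=0.8163
Node (1,1) S=194.4800: V=(p*·0.6260+(1−p*)·0.8734)/1.07=0.6932; Δ=(0.6260−0.8734)/(264.4928−143.9152)=-0.0021; B=V−Δ·S=1.0923
Node (0,0) S=143.0000: V=(p*·0.6932+(1−p*)·0.8163)/1.07=0.7017; Δ=(0.6932−0.8163)/(194.4800−105.8200)=-0.0014; B=V−Δ·S=0.9002
Root portfolio cost Δ·143+B reproduces V0=0.7017.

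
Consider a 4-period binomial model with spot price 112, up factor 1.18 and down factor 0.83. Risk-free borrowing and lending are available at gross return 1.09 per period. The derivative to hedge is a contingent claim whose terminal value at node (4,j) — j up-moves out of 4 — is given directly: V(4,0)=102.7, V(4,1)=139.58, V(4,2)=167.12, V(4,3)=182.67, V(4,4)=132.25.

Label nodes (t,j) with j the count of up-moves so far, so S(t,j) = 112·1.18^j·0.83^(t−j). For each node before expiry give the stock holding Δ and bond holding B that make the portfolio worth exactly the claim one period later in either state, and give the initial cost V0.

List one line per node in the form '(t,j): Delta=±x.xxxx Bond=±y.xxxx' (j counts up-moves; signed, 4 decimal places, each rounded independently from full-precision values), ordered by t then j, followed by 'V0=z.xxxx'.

(0,0): Delta=-0.1845 Bond=134.9882
(1,0): Delta=0.5572 Bond=78.1881
(1,1): Delta=-0.3650 Bond=171.0041
(2,0): Delta=1.0172 Bond=49.7365
(2,1): Delta=0.4453 Bond=97.5096
(2,2): Delta=-0.5623 Bond=217.1624
(3,0): Delta=1.6454 Bond=13.9832
(3,1): Delta=0.8643 Bond=68.1384
(3,2): Delta=0.3432 Bond=119.4902
(3,3): Delta=-0.7828 Bond=277.2820
V0=114.3291

Risk-neutral probability p* = (R−d)/(u−d) = (1.09−0.83)/(1.18−0.83) = 0.7429.
Payoff layer (t=4): V(4,0)=102.7000, V(4,1)=139.5800, V(4,2)=167.1200, V(4,3)=182.6700, V(4,4)=132.2500
  t=3,j=0: stock 64.0401 → up 75.5674 (V=139.5800), down 53.1533 (V=102.7000). Price 119.3547; hedge Δ=1.6454, bond B=13.9832.
  t=3,j=1: stock 91.0450 → up 107.4331 (V=167.1200), down 75.5674 (V=139.5800). Price 146.8241; hedge Δ=0.8643, bond B=68.1384.
  t=3,j=2: stock 129.4375 → up 152.7363 (V=182.6700), down 107.4331 (V=167.1200). Price 163.9187; hedge Δ=0.3432, bond B=119.4902.
  t=3,j=3: stock 184.0196 → up 217.1431 (V=132.2500), down 152.7363 (V=182.6700). Price 133.2249; hedge Δ=-0.7828, bond B=277.2820.
  t=2,j=0: stock 77.1568 → up 91.0450 (V=146.8241), down 64.0401 (V=119.3547). Price 128.2207; hedge Δ=1.0172, bond B=49.7365.
  t=2,j=1: stock 109.6928 → up 129.4375 (V=163.9187), down 91.0450 (V=146.8241). Price 146.3514; hedge Δ=0.4453, bond B=97.5096.
  t=2,j=2: stock 155.9488 → up 184.0196 (V=133.2249), down 129.4375 (V=163.9187). Price 129.4657; hedge Δ=-0.5623, bond B=217.1624.
  t=1,j=0: stock 92.9600 → up 109.6928 (V=146.3514), down 77.1568 (V=128.2207). Price 129.9901; hedge Δ=0.5572, bond B=78.1881.
  t=1,j=1: stock 132.1600 → up 155.9488 (V=129.4657), down 109.6928 (V=146.3514). Price 122.7594; hedge Δ=-0.3650, bond B=171.0041.
  t=0,j=0: stock 112.0000 → up 132.1600 (V=122.7594), down 92.9600 (V=129.9901). Price 114.3291; hedge Δ=-0.1845, bond B=134.9882.
Self-financing check: at every node Δ·S+B equals the discounted successor values.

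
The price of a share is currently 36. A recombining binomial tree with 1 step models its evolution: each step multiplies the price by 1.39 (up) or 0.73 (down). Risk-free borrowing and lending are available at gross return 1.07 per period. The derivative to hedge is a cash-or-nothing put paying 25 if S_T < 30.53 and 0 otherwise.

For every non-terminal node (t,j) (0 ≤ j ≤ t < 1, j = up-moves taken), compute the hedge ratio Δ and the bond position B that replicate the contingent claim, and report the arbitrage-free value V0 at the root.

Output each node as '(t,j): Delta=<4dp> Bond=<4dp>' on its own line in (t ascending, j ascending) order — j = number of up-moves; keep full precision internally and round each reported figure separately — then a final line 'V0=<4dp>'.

Risk-neutral probability p* = (R−d)/(u−d) = (1.07−0.73)/(1.39−0.73) = 0.5152.
Payoff layer (t=1): V(1,0)=25.0000, V(1,1)=0.0000
(0,0): S=36.0000. Δ = (V_up−V_dn)/(S_up−S_dn) = (0.0000−25.0000)/(50.0400−26.2800) = -1.0522. V = [p*·0.0000 + (1−p*)·25.0000]/1.07 = 11.3282. B = V − Δ·S = 49.2070.
The time-0 hedge costs 11.3282, which is the no-arbitrage price.

(0,0): Delta=-1.0522 Bond=49.2070
V0=11.3282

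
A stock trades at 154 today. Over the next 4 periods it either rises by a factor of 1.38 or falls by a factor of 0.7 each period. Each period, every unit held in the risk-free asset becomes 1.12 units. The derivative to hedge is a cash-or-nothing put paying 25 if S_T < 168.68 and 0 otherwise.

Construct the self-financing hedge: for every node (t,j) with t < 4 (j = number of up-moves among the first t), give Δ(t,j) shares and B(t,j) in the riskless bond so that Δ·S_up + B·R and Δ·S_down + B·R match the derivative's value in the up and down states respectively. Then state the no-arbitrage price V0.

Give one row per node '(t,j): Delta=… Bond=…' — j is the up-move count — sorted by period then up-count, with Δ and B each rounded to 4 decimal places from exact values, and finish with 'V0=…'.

No-arbitrage ⇒ martingale measure with p* = (R−d)/(u−d) = 0.6176.
At expiry t=4: V(4,0)=25.0000, V(4,1)=25.0000, V(4,2)=25.0000, V(4,3)=0.0000, V(4,4)=0.0000
  t=3,j=0: stock 52.8220 → up 72.8944 (V=25.0000), down 36.9754 (V=25.0000). Price 22.3214; hedge Δ=0.0000, bond B=22.3214.
  t=3,j=1: stock 104.1348 → up 143.7060 (V=25.0000), down 72.8944 (V=25.0000). Price 22.3214; hedge Δ=0.0000, bond B=22.3214.
  t=3,j=2: stock 205.2943 → up 283.3062 (V=0.0000), down 143.7060 (V=25.0000). Price 8.5347; hedge Δ=-0.1791, bond B=45.2994.
  t=3,j=3: stock 404.7231 → up 558.5179 (V=0.0000), down 283.3062 (V=0.0000). Price 0.0000; hedge Δ=0.0000, bond B=0.0000.
  t=2,j=0: stock 75.4600 → up 104.1348 (V=22.3214), down 52.8220 (V=22.3214). Price 19.9298; hedge Δ=0.0000, bond B=19.9298.
  t=2,j=1: stock 148.7640 → up 205.2943 (V=8.5347), down 104.1348 (V=22.3214). Price 12.3269; hedge Δ=-0.1363, bond B=32.6015.
  t=2,j=2: stock 293.2776 → up 404.7231 (V=0.0000), down 205.2943 (V=8.5347). Price 2.9136; hedge Δ=-0.0428, bond B=15.4646.
  t=1,j=0: stock 107.8000 → up 148.7640 (V=12.3269), down 75.4600 (V=19.9298). Price 13.6017; hedge Δ=-0.1037, bond B=24.7826.
  t=1,j=1: stock 212.5200 → up 293.2776 (V=2.9136), down 148.7640 (V=12.3269). Price 5.8150; hedge Δ=-0.0651, bond B=19.6580.
  t=0,j=0: stock 154.0000 → up 212.5200 (V=5.8150), down 107.8000 (V=13.6017). Price 7.8502; hedge Δ=-0.0744, bond B=19.3012.
The time-0 hedge costs 7.8502, which is the no-arbitrage price.

(0,0): Delta=-0.0744 Bond=19.3012
(1,0): Delta=-0.1037 Bond=24.7826
(1,1): Delta=-0.0651 Bond=19.6580
(2,0): Delta=0.0000 Bond=19.9298
(2,1): Delta=-0.1363 Bond=32.6015
(2,2): Delta=-0.0428 Bond=15.4646
(3,0): Delta=0.0000 Bond=22.3214
(3,1): Delta=0.0000 Bond=22.3214
(3,2): Delta=-0.1791 Bond=45.2994
(3,3): Delta=0.0000 Bond=0.0000
V0=7.8502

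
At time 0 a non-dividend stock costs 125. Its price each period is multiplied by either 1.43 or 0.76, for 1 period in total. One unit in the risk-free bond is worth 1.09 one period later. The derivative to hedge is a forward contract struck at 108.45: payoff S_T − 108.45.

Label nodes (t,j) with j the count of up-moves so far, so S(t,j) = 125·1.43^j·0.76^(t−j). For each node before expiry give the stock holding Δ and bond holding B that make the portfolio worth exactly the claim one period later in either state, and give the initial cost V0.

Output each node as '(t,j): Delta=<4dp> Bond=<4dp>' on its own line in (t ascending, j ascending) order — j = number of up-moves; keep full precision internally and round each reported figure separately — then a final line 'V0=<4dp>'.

No-arbitrage ⇒ martingale measure with p* = (R−d)/(u−d) = 0.4925.
Terminal payoffs: V(1,0)=-13.4500, V(1,1)=70.3000
Node (0,0) S=125.0000: V=(p*·70.3000+(1−p*)·-13.4500)/1.09=25.5046; Δ=(70.3000−-13.4500)/(178.7500−95.0000)=1.0000; B=V−Δ·S=-99.4954
Root portfolio cost Δ·125+B reproduces V0=25.5046.

(0,0): Delta=1.0000 Bond=-99.4954
V0=25.5046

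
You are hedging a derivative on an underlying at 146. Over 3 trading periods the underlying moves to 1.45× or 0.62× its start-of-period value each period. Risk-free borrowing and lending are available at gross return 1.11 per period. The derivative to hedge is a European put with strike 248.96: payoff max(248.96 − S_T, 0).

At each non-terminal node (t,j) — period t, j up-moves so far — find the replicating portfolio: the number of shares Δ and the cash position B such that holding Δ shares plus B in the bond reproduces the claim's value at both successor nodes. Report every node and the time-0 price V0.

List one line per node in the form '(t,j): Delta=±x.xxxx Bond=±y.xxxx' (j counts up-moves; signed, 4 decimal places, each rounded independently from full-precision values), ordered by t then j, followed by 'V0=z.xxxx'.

Under the risk-neutral measure, an up-move has probability p* = (R−d)/(u−d) = 0.5904 and values discount at R = 1.11.
Terminal values V(3,·): V(3,0)=214.1641, V(3,1)=167.5825, V(3,2)=58.6417, V(3,3)=0.0000
  t=2,j=0: stock 56.1224 → up 81.3775 (V=167.5825), down 34.7959 (V=214.1641). Price 168.1659; hedge Δ=-1.0000, bond B=224.2883.
  t=2,j=1: stock 131.2540 → up 190.3183 (V=58.6417), down 81.3775 (V=167.5825). Price 93.0343; hedge Δ=-1.0000, bond B=224.2883.
  t=2,j=2: stock 306.9650 → up 445.0993 (V=0.0000), down 190.3183 (V=58.6417). Price 21.6414; hedge Δ=-0.2302, bond B=92.2940.
  t=1,j=0: stock 90.5200 → up 131.2540 (V=93.0343), down 56.1224 (V=168.1659). Price 111.5415; hedge Δ=-1.0000, bond B=202.0615.
  t=1,j=1: stock 211.7000 → up 306.9650 (V=21.6414), down 131.2540 (V=93.0343). Price 45.8438; hedge Δ=-0.4063, bond B=131.8594.
  t=0,j=0: stock 146.0000 → up 211.7000 (V=45.8438), down 90.5200 (V=111.5415). Price 65.5461; hedge Δ=-0.5421, bond B=144.6999.
The time-0 hedge costs 65.5461, which is the no-arbitrage price.

(0,0): Delta=-0.5421 Bond=144.6999
(1,0): Delta=-1.0000 Bond=202.0615
(1,1): Delta=-0.4063 Bond=131.8594
(2,0): Delta=-1.0000 Bond=224.2883
(2,1): Delta=-1.0000 Bond=224.2883
(2,2): Delta=-0.2302 Bond=92.2940
V0=65.5461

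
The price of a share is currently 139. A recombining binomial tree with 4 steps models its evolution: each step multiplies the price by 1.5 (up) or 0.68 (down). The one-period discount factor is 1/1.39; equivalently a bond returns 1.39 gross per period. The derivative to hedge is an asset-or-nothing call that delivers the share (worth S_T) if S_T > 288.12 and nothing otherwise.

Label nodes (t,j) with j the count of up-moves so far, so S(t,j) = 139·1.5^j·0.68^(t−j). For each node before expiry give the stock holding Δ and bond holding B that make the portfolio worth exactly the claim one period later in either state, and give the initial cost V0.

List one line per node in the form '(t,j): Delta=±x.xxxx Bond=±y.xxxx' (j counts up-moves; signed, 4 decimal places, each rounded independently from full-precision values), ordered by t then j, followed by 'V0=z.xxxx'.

(0,0): Delta=1.1302 Bond=-21.3807
(1,0): Delta=1.5971 Bond=-73.8477
(1,1): Delta=1.0974 Bond=-22.8824
(2,0): Delta=0.0000 Bond=0.0000
(2,1): Delta=1.7092 Bond=-118.5516
(2,2): Delta=1.0544 Bond=-18.3672
(3,0): Delta=0.0000 Bond=0.0000
(3,1): Delta=0.0000 Bond=0.0000
(3,2): Delta=1.8293 Bond=-190.3171
(3,3): Delta=1.0000 Bond=0.0000
V0=135.7148

Since d<R<u, set p* = (R−d)/(u−d) = 0.8659; price each node as the discounted p*-expectation of its children.
Terminal payoffs: V(4,0)=0.0000, V(4,1)=0.0000, V(4,2)=0.0000, V(4,3)=319.0050, V(4,4)=703.6875
(3,0): S=43.7060. Δ = (V_up−V_dn)/(S_up−S_dn) = (0.0000−0.0000)/(65.5591−29.7201) = 0.0000. V = [p*·0.0000 + (1−p*)·0.0000]/1.39 = 0.0000. B = V − Δ·S = 0.0000.
(3,1): S=96.4104. Δ = (V_up−V_dn)/(S_up−S_dn) = (0.0000−0.0000)/(144.6156−65.5591) = 0.0000. V = [p*·0.0000 + (1−p*)·0.0000]/1.39 = 0.0000. B = V − Δ·S = 0.0000.
(3,2): S=212.6700. Δ = (V_up−V_dn)/(S_up−S_dn) = (319.0050−0.0000)/(319.0050−144.6156) = 1.8293. V = [p*·319.0050 + (1−p*)·0.0000]/1.39 = 198.7134. B = V − Δ·S = -190.3171.
(3,3): S=469.1250. Δ = (V_up−V_dn)/(S_up−S_dn) = (703.6875−319.0050)/(703.6875−319.0050) = 1.0000. V = [p*·703.6875 + (1−p*)·319.0050]/1.39 = 469.1250. B = V − Δ·S = 0.0000.
(2,0): S=64.2736. Δ = (V_up−V_dn)/(S_up−S_dn) = (0.0000−0.0000)/(96.4104−43.7060) = 0.0000. V = [p*·0.0000 + (1−p*)·0.0000]/1.39 = 0.0000. B = V − Δ·S = 0.0000.
(2,1): S=141.7800. Δ = (V_up−V_dn)/(S_up−S_dn) = (198.7134−0.0000)/(212.6700−96.4104) = 1.7092. V = [p*·198.7134 + (1−p*)·0.0000]/1.39 = 123.7818. B = V − Δ·S = -118.5516.
(2,2): S=312.7500. Δ = (V_up−V_dn)/(S_up−S_dn) = (469.1250−198.7134)/(469.1250−212.6700) = 1.0544. V = [p*·469.1250 + (1−p*)·198.7134]/1.39 = 311.4031. B = V − Δ·S = -18.3672.
(1,0): S=94.5200. Δ = (V_up−V_dn)/(S_up−S_dn) = (123.7818−0.0000)/(141.7800−64.2736) = 1.5971. V = [p*·123.7818 + (1−p*)·0.0000]/1.39 = 77.1057. B = V − Δ·S = -73.8477.
(1,1): S=208.5000. Δ = (V_up−V_dn)/(S_up−S_dn) = (311.4031−123.7818)/(312.7500−141.7800) = 1.0974. V = [p*·311.4031 + (1−p*)·123.7818]/1.39 = 205.9240. B = V − Δ·S = -22.8824.
(0,0): S=139.0000. Δ = (V_up−V_dn)/(S_up−S_dn) = (205.9240−77.1057)/(208.5000−94.5200) = 1.1302. V = [p*·205.9240 + (1−p*)·77.1057]/1.39 = 135.7148. B = V − Δ·S = -21.3807.
The time-0 hedge costs 135.7148, which is the no-arbitrage price.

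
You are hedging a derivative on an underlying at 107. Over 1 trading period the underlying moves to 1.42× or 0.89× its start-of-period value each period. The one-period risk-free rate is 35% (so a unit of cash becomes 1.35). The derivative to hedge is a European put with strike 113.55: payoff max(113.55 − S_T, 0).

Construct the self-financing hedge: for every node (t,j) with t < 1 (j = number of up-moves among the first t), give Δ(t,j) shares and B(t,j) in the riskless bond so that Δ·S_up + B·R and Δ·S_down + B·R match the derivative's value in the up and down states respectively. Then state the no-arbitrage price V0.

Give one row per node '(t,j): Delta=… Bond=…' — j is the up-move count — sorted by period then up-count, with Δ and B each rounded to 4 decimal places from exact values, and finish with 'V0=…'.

(0,0): Delta=-0.3230 Bond=36.3584
V0=1.7923

Risk-neutral probability p* = (R−d)/(u−d) = (1.35−0.89)/(1.42−0.89) = 0.8679.
Terminal values V(1,·): V(1,0)=18.3200, V(1,1)=0.0000
  t=0,j=0: stock 107.0000 → up 151.9400 (V=0.0000), down 95.2300 (V=18.3200). Price 1.7923; hedge Δ=-0.3230, bond B=36.3584.
The time-0 hedge costs 1.7923, which is the no-arbitrage price.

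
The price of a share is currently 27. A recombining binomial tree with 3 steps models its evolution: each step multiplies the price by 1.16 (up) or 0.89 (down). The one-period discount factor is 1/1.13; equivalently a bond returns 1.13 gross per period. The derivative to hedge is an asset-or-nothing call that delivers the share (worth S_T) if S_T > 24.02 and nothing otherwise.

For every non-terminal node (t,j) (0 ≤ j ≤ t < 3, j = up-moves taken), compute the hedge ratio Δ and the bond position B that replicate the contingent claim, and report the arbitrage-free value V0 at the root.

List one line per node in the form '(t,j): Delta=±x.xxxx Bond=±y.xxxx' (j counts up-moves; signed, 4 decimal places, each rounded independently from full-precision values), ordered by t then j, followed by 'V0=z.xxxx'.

Since d<R<u, set p* = (R−d)/(u−d) = 0.8889; price each node as the discounted p*-expectation of its children.
Terminal payoffs: V(3,0)=0.0000, V(3,1)=24.8086, V(3,2)=32.3348, V(3,3)=42.1442
(2,0): S=21.3867. Δ = (V_up−V_dn)/(S_up−S_dn) = (24.8086−0.0000)/(24.8086−19.0342) = 4.2963. V = [p*·24.8086 + (1−p*)·0.0000]/1.13 = 19.5151. B = V − Δ·S = -72.3685.
(2,1): S=27.8748. Δ = (V_up−V_dn)/(S_up−S_dn) = (32.3348−24.8086)/(32.3348−24.8086) = 1.0000. V = [p*·32.3348 + (1−p*)·24.8086]/1.13 = 27.8748. B = V − Δ·S = 0.0000.
(2,2): S=36.3312. Δ = (V_up−V_dn)/(S_up−S_dn) = (42.1442−32.3348)/(42.1442−32.3348) = 1.0000. V = [p*·42.1442 + (1−p*)·32.3348]/1.13 = 36.3312. B = V − Δ·S = 0.0000.
(1,0): S=24.0300. Δ = (V_up−V_dn)/(S_up−S_dn) = (27.8748−19.5151)/(27.8748−21.3867) = 1.2885. V = [p*·27.8748 + (1−p*)·19.5151]/1.13 = 23.8460. B = V − Δ·S = -7.1159.
(1,1): S=31.3200. Δ = (V_up−V_dn)/(S_up−S_dn) = (36.3312−27.8748)/(36.3312−27.8748) = 1.0000. V = [p*·36.3312 + (1−p*)·27.8748]/1.13 = 31.3200. B = V − Δ·S = 0.0000.
(0,0): S=27.0000. Δ = (V_up−V_dn)/(S_up−S_dn) = (31.3200−23.8460)/(31.3200−24.0300) = 1.0252. V = [p*·31.3200 + (1−p*)·23.8460]/1.13 = 26.9819. B = V − Δ·S = -0.6997.
Check: Δ(0,0)·S0 + B(0,0) = 26.9819 = V0.

(0,0): Delta=1.0252 Bond=-0.6997
(1,0): Delta=1.2885 Bond=-7.1159
(1,1): Delta=1.0000 Bond=0.0000
(2,0): Delta=4.2963 Bond=-72.3685
(2,1): Delta=1.0000 Bond=0.0000
(2,2): Delta=1.0000 Bond=0.0000
V0=26.9819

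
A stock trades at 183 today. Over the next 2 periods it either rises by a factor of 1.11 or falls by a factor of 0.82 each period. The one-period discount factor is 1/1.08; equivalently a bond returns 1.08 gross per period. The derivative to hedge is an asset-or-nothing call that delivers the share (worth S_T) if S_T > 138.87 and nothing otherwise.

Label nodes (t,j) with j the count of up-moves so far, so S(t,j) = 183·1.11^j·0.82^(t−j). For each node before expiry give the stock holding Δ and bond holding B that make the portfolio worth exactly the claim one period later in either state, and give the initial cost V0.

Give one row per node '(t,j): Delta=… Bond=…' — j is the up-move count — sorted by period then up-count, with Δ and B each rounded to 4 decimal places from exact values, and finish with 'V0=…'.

(0,0): Delta=1.2221 Bond=-41.7714
(1,0): Delta=3.8276 Bond=-436.0939
(1,1): Delta=1.0000 Bond=0.0000
V0=181.8710

No-arbitrage ⇒ martingale measure with p* = (R−d)/(u−d) = 0.8966.
Payoff layer (t=2): V(2,0)=0.0000, V(2,1)=166.5666, V(2,2)=225.4743
  t=1,j=0: stock 150.0600 → up 166.5666 (V=166.5666), down 123.0492 (V=0.0000). Price 138.2737; hedge Δ=3.8276, bond B=-436.0939.
  t=1,j=1: stock 203.1300 → up 225.4743 (V=225.4743), down 166.5666 (V=166.5666). Price 203.1300; hedge Δ=1.0000, bond B=0.0000.
  t=0,j=0: stock 183.0000 → up 203.1300 (V=203.1300), down 150.0600 (V=138.2737). Price 181.8710; hedge Δ=1.2221, bond B=-41.7714.
The time-0 hedge costs 181.8710, which is the no-arbitrage price.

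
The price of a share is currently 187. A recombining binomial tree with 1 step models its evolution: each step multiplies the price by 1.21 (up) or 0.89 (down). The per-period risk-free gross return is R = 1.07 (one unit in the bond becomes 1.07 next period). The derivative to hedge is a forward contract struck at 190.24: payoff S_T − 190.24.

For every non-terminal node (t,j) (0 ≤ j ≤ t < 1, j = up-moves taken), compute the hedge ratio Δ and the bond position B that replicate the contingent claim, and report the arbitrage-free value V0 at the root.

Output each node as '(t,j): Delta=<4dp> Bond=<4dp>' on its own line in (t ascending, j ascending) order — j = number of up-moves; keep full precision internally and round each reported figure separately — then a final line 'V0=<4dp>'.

No-arbitrage ⇒ martingale measure with p* = (R−d)/(u−d) = 0.5625.
At expiry t=1: V(1,0)=-23.8100, V(1,1)=36.0300
Node (0,0) S=187.0000: V=(p*·36.0300+(1−p*)·-23.8100)/1.07=9.2056; Δ=(36.0300−-23.8100)/(226.2700−166.4300)=1.0000; B=V−Δ·S=-177.7944
Self-financing check: at every node Δ·S+B equals the discounted successor values.

(0,0): Delta=1.0000 Bond=-177.7944
V0=9.2056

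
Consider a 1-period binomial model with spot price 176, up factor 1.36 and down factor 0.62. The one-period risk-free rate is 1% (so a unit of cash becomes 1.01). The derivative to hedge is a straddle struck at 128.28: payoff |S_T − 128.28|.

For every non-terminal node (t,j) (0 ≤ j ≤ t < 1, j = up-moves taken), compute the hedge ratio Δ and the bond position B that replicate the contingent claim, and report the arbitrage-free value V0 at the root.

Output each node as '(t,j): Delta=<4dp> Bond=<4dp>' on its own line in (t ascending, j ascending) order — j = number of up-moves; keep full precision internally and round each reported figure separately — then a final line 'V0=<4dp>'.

(0,0): Delta=0.7058 Bond=-57.2812
V0=66.9350

No-arbitrage ⇒ martingale measure with p* = (R−d)/(u−d) = 0.5270.
Terminal values V(1,·): V(1,0)=19.1600, V(1,1)=111.0800
(0,0): S=176.0000. Δ = (V_up−V_dn)/(S_up−S_dn) = (111.0800−19.1600)/(239.3600−109.1200) = 0.7058. V = [p*·111.0800 + (1−p*)·19.1600]/1.01 = 66.9350. B = V − Δ·S = -57.2812.
Each (Δ,B) replicates both successor values, so the strategy is self-financing and V0 is arbitrage-free.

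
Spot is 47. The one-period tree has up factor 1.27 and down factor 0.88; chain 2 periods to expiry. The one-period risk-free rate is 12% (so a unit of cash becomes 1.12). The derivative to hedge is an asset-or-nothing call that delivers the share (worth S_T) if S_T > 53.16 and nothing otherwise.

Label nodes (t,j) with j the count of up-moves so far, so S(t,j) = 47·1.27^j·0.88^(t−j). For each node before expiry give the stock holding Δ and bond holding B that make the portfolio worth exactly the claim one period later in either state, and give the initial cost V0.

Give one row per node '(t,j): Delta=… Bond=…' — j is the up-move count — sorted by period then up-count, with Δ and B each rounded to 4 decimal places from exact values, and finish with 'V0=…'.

No-arbitrage ⇒ martingale measure with p* = (R−d)/(u−d) = 0.6154.
Payoff layer (t=2): V(2,0)=0.0000, V(2,1)=0.0000, V(2,2)=75.8063
Node (1,0) S=41.3600: V=(p*·0.0000+(1−p*)·0.0000)/1.12=0.0000; Δ=(0.0000−0.0000)/(52.5272−36.3968)=0.0000; B=V−Δ·S=0.0000
Node (1,1) S=59.6900: V=(p*·75.8063+(1−p*)·0.0000)/1.12=41.6518; Δ=(75.8063−0.0000)/(75.8063−52.5272)=3.2564; B=V−Δ·S=-152.7233
Node (0,0) S=47.0000: V=(p*·41.6518+(1−p*)·0.0000)/1.12=22.8856; Δ=(41.6518−0.0000)/(59.6900−41.3600)=2.2723; B=V−Δ·S=-83.9139
Each (Δ,B) replicates both successor values, so the strategy is self-financing and V0 is arbitrage-free.

(0,0): Delta=2.2723 Bond=-83.9139
(1,0): Delta=0.0000 Bond=0.0000
(1,1): Delta=3.2564 Bond=-152.7233
V0=22.8856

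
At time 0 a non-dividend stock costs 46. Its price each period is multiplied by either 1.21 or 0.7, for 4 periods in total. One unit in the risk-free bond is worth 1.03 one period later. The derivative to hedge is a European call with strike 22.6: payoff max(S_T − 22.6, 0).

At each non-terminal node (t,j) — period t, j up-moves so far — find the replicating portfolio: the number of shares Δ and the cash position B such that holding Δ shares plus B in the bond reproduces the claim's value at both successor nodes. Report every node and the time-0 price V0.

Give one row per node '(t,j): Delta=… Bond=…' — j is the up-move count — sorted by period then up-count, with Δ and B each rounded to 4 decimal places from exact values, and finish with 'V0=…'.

(0,0): Delta=0.9531 Bond=-17.4086
(1,0): Delta=0.8505 Bond=-14.6264
(1,1): Delta=0.9855 Bond=-19.7332
(2,0): Delta=0.5684 Bond=-8.7069
(2,1): Delta=0.9395 Bond=-18.5333
(2,2): Delta=1.0000 Bond=-21.3027
(3,0): Delta=0.0000 Bond=0.0000
(3,1): Delta=0.7478 Bond=-13.8598
(3,2): Delta=1.0000 Bond=-21.9417
(3,3): Delta=1.0000 Bond=-21.9417
V0=26.4342

Under the risk-neutral measure, an up-move has probability p* = (R−d)/(u−d) = 0.6471 and values discount at R = 1.03.
Terminal values V(4,·): V(4,0)=0.0000, V(4,1)=0.0000, V(4,2)=10.4008, V(4,3)=34.4443, V(4,4)=76.0051
Node (3,0) S=15.7780: V=(p*·0.0000+(1−p*)·0.0000)/1.03=0.0000; Δ=(0.0000−0.0000)/(19.0914−11.0446)=0.0000; B=V−Δ·S=0.0000
Node (3,1) S=27.2734: V=(p*·10.4008+(1−p*)·0.0000)/1.03=6.5339; Δ=(10.4008−0.0000)/(33.0008−19.0914)=0.7478; B=V−Δ·S=-13.8598
Node (3,2) S=47.1440: V=(p*·34.4443+(1−p*)·10.4008)/1.03=25.2023; Δ=(34.4443−10.4008)/(57.0443−33.0008)=1.0000; B=V−Δ·S=-21.9417
Node (3,3) S=81.4918: V=(p*·76.0051+(1−p*)·34.4443)/1.03=59.5501; Δ=(76.0051−34.4443)/(98.6051−57.0443)=1.0000; B=V−Δ·S=-21.9417
Node (2,0) S=22.5400: V=(p*·6.5339+(1−p*)·0.0000)/1.03=4.1047; Δ=(6.5339−0.0000)/(27.2734−15.7780)=0.5684; B=V−Δ·S=-8.7069
Node (2,1) S=38.9620: V=(p*·25.2023+(1−p*)·6.5339)/1.03=18.0713; Δ=(25.2023−6.5339)/(47.1440−27.2734)=0.9395; B=V−Δ·S=-18.5333
Node (2,2) S=67.3486: V=(p*·59.5501+(1−p*)·25.2023)/1.03=46.0459; Δ=(59.5501−25.2023)/(81.4918−47.1440)=1.0000; B=V−Δ·S=-21.3027
Node (1,0) S=32.2000: V=(p*·18.0713+(1−p*)·4.1047)/1.03=12.7591; Δ=(18.0713−4.1047)/(38.9620−22.5400)=0.8505; B=V−Δ·S=-14.6264
Node (1,1) S=55.6600: V=(p*·46.0459+(1−p*)·18.0713)/1.03=35.1190; Δ=(46.0459−18.0713)/(67.3486−38.9620)=0.9855; B=V−Δ·S=-19.7332
Node (0,0) S=46.0000: V=(p*·35.1190+(1−p*)·12.7591)/1.03=26.4342; Δ=(35.1190−12.7591)/(55.6600−32.2000)=0.9531; B=V−Δ·S=-17.4086
Check: Δ(0,0)·S0 + B(0,0) = 26.4342 = V0.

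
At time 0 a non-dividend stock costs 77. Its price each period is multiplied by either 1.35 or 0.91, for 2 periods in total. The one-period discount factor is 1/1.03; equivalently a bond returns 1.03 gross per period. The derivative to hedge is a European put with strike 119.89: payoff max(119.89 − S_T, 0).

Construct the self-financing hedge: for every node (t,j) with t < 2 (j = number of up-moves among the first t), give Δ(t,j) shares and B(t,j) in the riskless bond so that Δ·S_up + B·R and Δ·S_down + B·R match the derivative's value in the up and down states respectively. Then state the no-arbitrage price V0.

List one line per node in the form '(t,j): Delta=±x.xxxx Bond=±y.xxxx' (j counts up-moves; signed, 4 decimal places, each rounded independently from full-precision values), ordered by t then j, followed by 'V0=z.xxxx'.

The replicating-portfolio and risk-neutral prices coincide; use p* = (1.03−0.91)/(1.35−0.91) = 0.2727 for the latter.
Terminal values V(2,·): V(2,0)=56.1263, V(2,1)=25.2955, V(2,2)=0.0000
(1,0): S=70.0700. Δ = (V_up−V_dn)/(S_up−S_dn) = (25.2955−56.1263)/(94.5945−63.7637) = -1.0000. V = [p*·25.2955 + (1−p*)·56.1263]/1.03 = 46.3281. B = V − Δ·S = 116.3981.
(1,1): S=103.9500. Δ = (V_up−V_dn)/(S_up−S_dn) = (0.0000−25.2955)/(140.3325−94.5945) = -0.5531. V = [p*·0.0000 + (1−p*)·25.2955]/1.03 = 17.8609. B = V − Δ·S = 75.3507.
(0,0): S=77.0000. Δ = (V_up−V_dn)/(S_up−S_dn) = (17.8609−46.3281)/(103.9500−70.0700) = -0.8402. V = [p*·17.8609 + (1−p*)·46.3281]/1.03 = 37.4411. B = V − Δ·S = 102.1391.
Self-financing check: at every node Δ·S+B equals the discounted successor values.

(0,0): Delta=-0.8402 Bond=102.1391
(1,0): Delta=-1.0000 Bond=116.3981
(1,1): Delta=-0.5531 Bond=75.3507
V0=37.4411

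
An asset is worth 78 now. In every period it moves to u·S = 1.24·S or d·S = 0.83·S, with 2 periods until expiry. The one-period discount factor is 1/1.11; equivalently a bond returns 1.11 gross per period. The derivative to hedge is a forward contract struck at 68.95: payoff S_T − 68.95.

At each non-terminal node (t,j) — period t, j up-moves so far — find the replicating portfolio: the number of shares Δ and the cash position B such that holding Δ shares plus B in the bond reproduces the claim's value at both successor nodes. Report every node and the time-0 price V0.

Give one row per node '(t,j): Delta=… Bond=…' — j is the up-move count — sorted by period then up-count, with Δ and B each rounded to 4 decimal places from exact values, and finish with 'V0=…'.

(0,0): Delta=1.0000 Bond=-55.9614
(1,0): Delta=1.0000 Bond=-62.1171
(1,1): Delta=1.0000 Bond=-62.1171
V0=22.0386

Under the risk-neutral measure, an up-move has probability p* = (R−d)/(u−d) = 0.6829 and values discount at R = 1.11.
At expiry t=2: V(2,0)=-15.2158, V(2,1)=11.3276, V(2,2)=50.9828
  t=1,j=0: stock 64.7400 → up 80.2776 (V=11.3276), down 53.7342 (V=-15.2158). Price 2.6229; hedge Δ=1.0000, bond B=-62.1171.
  t=1,j=1: stock 96.7200 → up 119.9328 (V=50.9828), down 80.2776 (V=11.3276). Price 34.6029; hedge Δ=1.0000, bond B=-62.1171.
  t=0,j=0: stock 78.0000 → up 96.7200 (V=34.6029), down 64.7400 (V=2.6229). Price 22.0386; hedge Δ=1.0000, bond B=-55.9614.
The time-0 hedge costs 22.0386, which is the no-arbitrage price.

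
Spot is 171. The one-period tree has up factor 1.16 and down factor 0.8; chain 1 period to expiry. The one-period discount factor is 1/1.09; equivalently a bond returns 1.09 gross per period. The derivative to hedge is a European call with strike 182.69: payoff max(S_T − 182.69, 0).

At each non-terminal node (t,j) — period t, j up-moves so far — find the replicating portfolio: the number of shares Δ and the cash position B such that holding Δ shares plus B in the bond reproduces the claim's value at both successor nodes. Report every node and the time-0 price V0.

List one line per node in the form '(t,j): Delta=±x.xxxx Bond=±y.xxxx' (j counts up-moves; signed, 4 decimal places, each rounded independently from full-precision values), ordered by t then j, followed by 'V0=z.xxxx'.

Risk-neutral probability p* = (R−d)/(u−d) = (1.09−0.8)/(1.16−0.8) = 0.8056.
Terminal payoffs: V(1,0)=0.0000, V(1,1)=15.6700
Node (0,0) S=171.0000: V=(p*·15.6700+(1−p*)·0.0000)/1.09=11.5808; Δ=(15.6700−0.0000)/(198.3600−136.8000)=0.2545; B=V−Δ·S=-31.9470
Check: Δ(0,0)·S0 + B(0,0) = 11.5808 = V0.

(0,0): Delta=0.2545 Bond=-31.9470
V0=11.5808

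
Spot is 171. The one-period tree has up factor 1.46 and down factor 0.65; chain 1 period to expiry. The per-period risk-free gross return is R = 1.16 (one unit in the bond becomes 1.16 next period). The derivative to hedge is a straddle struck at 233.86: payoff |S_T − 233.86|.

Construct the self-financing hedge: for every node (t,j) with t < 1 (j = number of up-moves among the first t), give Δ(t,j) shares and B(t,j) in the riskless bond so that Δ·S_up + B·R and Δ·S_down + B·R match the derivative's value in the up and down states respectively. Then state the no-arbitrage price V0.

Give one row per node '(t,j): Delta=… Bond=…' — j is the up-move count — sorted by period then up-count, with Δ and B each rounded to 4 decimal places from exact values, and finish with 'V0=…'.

Under the risk-neutral measure, an up-move has probability p* = (R−d)/(u−d) = 0.6296 and values discount at R = 1.16.
Terminal values V(1,·): V(1,0)=122.7100, V(1,1)=15.8000
(0,0): S=171.0000. Δ = (V_up−V_dn)/(S_up−S_dn) = (15.8000−122.7100)/(249.6600−111.1500) = -0.7719. V = [p*·15.8000 + (1−p*)·122.7100]/1.16 = 47.7554. B = V − Δ·S = 179.7431.
Self-financing check: at every node Δ·S+B equals the discounted successor values.

(0,0): Delta=-0.7719 Bond=179.7431
V0=47.7554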